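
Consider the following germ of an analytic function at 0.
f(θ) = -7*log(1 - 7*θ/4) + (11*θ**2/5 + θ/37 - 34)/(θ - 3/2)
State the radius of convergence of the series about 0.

Denominator factor (θ - 3/2): pole of order 1 at 3/2, modulus 3/2.
Branch term (-7)*log(1 - θ/(4/7)): its argument vanishes at θ = 4/7, a logarithmic branch point, modulus 4/7.
The radius of convergence is the smallest modulus among the singular points: 4/7.

The radius of convergence is 4/7.


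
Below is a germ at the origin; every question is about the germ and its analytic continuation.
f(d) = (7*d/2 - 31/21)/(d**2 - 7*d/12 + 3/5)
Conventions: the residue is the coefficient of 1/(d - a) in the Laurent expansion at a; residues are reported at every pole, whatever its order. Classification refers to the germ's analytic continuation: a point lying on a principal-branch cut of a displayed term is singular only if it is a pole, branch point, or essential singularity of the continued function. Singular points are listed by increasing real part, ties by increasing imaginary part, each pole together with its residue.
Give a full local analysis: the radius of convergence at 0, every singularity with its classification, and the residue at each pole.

Denominator factor (d**2 - 7*d/12 + 3/5): discriminant -1483/720, complex-conjugate roots (7/24) + ((1/120)*sqrt(7415))*i and (7/24) - ((1/120)*sqrt(7415))*i; poles of order 1, moduli (1/5)*sqrt(15) and (1/5)*sqrt(15).
The radius of convergence is the smallest modulus among the singular points: (1/5)*sqrt(15).
The factor d**2 - 7*d/12 + 3/5 splits as (d - a)(d - a') with a = (7/24) - ((1/120)*sqrt(7415))*i, a' = (7/24) + ((1/120)*sqrt(7415))*i. At the order-1 pole a set g(d) = (d - a)*f(d) = [7*d/2 - 31/21] / (d - a').
Simple pole: residue = g(a) at a = (7/24) - ((1/120)*sqrt(7415))*i, which is (7/4) - ((153/41524)*sqrt(7415))*i.
The factor d**2 - 7*d/12 + 3/5 splits as (d - a)(d - a') with a = (7/24) + ((1/120)*sqrt(7415))*i, a' = (7/24) - ((1/120)*sqrt(7415))*i. At the order-1 pole a set g(d) = (d - a)*f(d) = [7*d/2 - 31/21] / (d - a').
Simple pole: residue = g(a) at a = (7/24) + ((1/120)*sqrt(7415))*i, which is (7/4) + ((153/41524)*sqrt(7415))*i.
List the singular points by increasing real part (a conjugate pair: the negative imaginary part first).

Radius of convergence at 0: (1/5)*sqrt(15).
At (7/24) - ((1/120)*sqrt(7415))*i: a pole of order 1; residue (7/4) - ((153/41524)*sqrt(7415))*i.
At (7/24) + ((1/120)*sqrt(7415))*i: a pole of order 1; residue (7/4) + ((153/41524)*sqrt(7415))*i.


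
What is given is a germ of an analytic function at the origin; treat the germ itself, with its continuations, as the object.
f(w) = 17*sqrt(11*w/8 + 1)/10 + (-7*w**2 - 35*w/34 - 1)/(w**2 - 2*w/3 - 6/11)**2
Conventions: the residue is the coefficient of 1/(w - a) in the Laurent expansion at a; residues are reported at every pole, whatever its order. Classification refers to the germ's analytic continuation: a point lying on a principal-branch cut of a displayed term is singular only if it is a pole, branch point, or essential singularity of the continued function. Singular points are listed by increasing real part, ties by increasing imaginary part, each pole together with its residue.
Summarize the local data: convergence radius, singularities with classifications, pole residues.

Denominator factor (w**2 - 2*w/3 - 6/11)^2: discriminant 260/99, real irrational roots 1/3 + (1/33)*sqrt(715) and 1/3 - (1/33)*sqrt(715); poles of order 2, moduli 1/3 + (1/33)*sqrt(715) and -1/3 + (1/33)*sqrt(715).
Branch term (17/10)*sqrt(1 - w/(-8/11)): its argument vanishes at w = -8/11, a square-root branch point, modulus 8/11.
The radius of convergence is the smallest modulus among the singular points: -1/3 + (1/33)*sqrt(715).
The branch term is analytic at 1/3 - (1/33)*sqrt(715) and contributes nothing to the residue; only the rational part matters.
The factor w**2 - 2*w/3 - 6/11 splits as (w - a)(w - a') with a = 1/3 - (1/33)*sqrt(715), a' = 1/3 + (1/33)*sqrt(715). At the order-2 pole a set g(w) = (w - a)^2*(rational part) = [-7*w**2 - 35*w/34 - 1] / (w - a')^2.
Order-2 pole: residue = g'(a); g'(1/3 - (1/33)*sqrt(715)) = (24993/574600)*sqrt(715), so the residue is (24993/574600)*sqrt(715).
The branch term is analytic at 1/3 + (1/33)*sqrt(715) and contributes nothing to the residue; only the rational part matters.
The factor w**2 - 2*w/3 - 6/11 splits as (w - a)(w - a') with a = 1/3 + (1/33)*sqrt(715), a' = 1/3 - (1/33)*sqrt(715). At the order-2 pole a set g(w) = (w - a)^2*(rational part) = [-7*w**2 - 35*w/34 - 1] / (w - a')^2.
Order-2 pole: residue = g'(a); g'(1/3 + (1/33)*sqrt(715)) = -(24993/574600)*sqrt(715), so the residue is -(24993/574600)*sqrt(715).
List the singular points by increasing real part (a conjugate pair: the negative imaginary part first).

Radius of convergence at 0: -1/3 + (1/33)*sqrt(715).
At -8/11: an algebraic (square-root) branch point.
At 1/3 - (1/33)*sqrt(715): a pole of order 2; residue (24993/574600)*sqrt(715).
At 1/3 + (1/33)*sqrt(715): a pole of order 2; residue -(24993/574600)*sqrt(715).


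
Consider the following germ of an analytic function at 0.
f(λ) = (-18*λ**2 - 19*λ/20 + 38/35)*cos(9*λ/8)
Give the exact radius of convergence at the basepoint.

The radius of convergence is infinite.

The factor cos(9*λ/8) is entire and contributes no finite singular point.
The polynomial part has no poles.
No finite singular points: the Taylor series at 0 converges everywhere.


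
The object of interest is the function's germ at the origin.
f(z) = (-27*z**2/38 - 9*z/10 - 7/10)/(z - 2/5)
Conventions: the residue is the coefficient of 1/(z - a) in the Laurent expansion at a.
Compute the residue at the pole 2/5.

At the order-1 pole 2/5 set g(z) = (z - (2/5))*f(z) = -27*z**2/38 - 9*z/10 - 7/10.
Simple pole: residue = g(a) at a = 2/5, which is -223/190.

The residue is -223/190.


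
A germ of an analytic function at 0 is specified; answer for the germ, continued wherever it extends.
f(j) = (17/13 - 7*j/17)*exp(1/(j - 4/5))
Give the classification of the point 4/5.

The exponent 1/(j - (4/5)) has a pole at 4/5, so exp(1/(j - (4/5))) takes every nonzero value near it: an essential singularity (not a pole of any order).

The point is an essential singularity.


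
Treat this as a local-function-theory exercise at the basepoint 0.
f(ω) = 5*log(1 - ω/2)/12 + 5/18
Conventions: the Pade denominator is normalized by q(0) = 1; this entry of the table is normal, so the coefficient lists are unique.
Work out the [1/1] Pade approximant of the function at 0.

The Pade approximant has numerator coefficients [5/18, -5/18]; denominator coefficients [1, -1/4].

Taylor coefficients needed (expand at 0): a_0 = 5/18, a_1 = -5/24, a_2 = -5/96.
Write the denominator as Q(ω) = 1 + q1*ω. Requiring Q*f - P = O(ω^3) with deg P <= 1 kills the coefficients of ω^2..ω^2 in Q*f:
  ω^2: a_2 + q1*a_1 = 0, i.e. -5/96 + (-5/24)*q1 = 0.
Solving this linear system: q1 = -1/4.
The numerator is Q*f truncated at degree 1: P0 = a_0 = 5/18; P1 = a_1 + q1*a_0 = -5/18.


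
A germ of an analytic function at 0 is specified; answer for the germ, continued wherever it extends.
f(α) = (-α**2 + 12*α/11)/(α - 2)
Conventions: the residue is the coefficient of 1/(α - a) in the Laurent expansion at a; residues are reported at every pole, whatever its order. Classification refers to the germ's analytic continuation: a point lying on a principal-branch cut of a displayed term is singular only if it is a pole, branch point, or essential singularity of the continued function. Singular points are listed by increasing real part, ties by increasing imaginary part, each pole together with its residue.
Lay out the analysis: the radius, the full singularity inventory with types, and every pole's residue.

Radius of convergence at 0: 2.
At 2: a pole of order 1; residue -20/11.

Denominator factor (α - 2): pole of order 1 at 2, modulus 2.
The radius of convergence is the smallest modulus among the singular points: 2.
At the order-1 pole 2 set g(α) = (α - (2))*f(α) = -α**2 + 12*α/11.
Simple pole: residue = g(a) at a = 2, which is -20/11.


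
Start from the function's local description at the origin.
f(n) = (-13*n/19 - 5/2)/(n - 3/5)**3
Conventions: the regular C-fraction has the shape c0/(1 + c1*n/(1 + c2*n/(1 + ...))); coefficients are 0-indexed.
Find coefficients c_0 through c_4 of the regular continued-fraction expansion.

The regular C-fraction coefficients are [625/54, -501/95, 264703/142785, -440272750/397848609, 141208834795/441631014606].

Taylor coefficients (expand at 0): a_0 = 625/54, a_1 = 20875/342, a_2 = 321250/1539, a_3 = 8153125/13851, a_4 = 41171875/27702.
c0 = a_0 = 625/54. Peel one level at a time: if S = 1 + c*n/S' with S'(0) = 1, then c is the n-coefficient of S and S' = c*n/(S - 1).
S_1 = c0/f = 1 + (-501/95)*n + (264703/27075)*n^2 + ...; c1 = -501/95.
S_2 = c1*n/(S_1 - 1) = 1 + (264703/142785)*n + (4634450/2259009)*n^2 + ...; c2 = 264703/142785.
S_3 = c2*n/(S_2 - 1) = 1 + (-440272750/397848609)*n + (2008209476875/5675481934929)*n^2 + ...; c3 = -440272750/397848609.
S_4 = c3*n/(S_3 - 1) = 1 + (141208834795/441631014606)*n + ...; c4 = 141208834795/441631014606.


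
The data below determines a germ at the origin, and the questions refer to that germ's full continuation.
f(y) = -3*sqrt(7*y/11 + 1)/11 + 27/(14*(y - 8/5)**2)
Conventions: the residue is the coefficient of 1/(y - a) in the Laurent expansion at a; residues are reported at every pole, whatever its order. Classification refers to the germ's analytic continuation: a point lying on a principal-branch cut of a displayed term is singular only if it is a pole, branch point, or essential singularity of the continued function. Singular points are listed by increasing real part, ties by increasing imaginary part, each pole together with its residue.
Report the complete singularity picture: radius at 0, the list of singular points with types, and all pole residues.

Denominator factor (y - 8/5)^2: pole of order 2 at 8/5, modulus 8/5.
Branch term (-3/11)*sqrt(1 - y/(-11/7)): its argument vanishes at y = -11/7, a square-root branch point, modulus 11/7.
The radius of convergence is the smallest modulus among the singular points: 11/7.
The branch term is analytic at 8/5 and contributes nothing to the residue; only the rational part matters.
At the order-2 pole 8/5 set g(y) = (y - (8/5))^2*(rational part) = 27/14.
Order-2 pole: residue = g'(a); g'(8/5) = 0, so the residue is 0.
List the singular points by increasing real part (a conjugate pair: the negative imaginary part first).

Radius of convergence at 0: 11/7.
At -11/7: an algebraic (square-root) branch point.
At 8/5: a pole of order 2; residue 0.


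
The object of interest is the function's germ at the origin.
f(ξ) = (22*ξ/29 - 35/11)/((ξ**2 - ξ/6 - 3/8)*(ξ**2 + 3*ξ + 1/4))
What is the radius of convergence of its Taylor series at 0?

The radius of convergence is 3/2 - sqrt(2).

Denominator factor (ξ**2 - ξ/6 - 3/8): discriminant 55/36, real irrational roots 1/12 + (1/12)*sqrt(55) and 1/12 - (1/12)*sqrt(55); poles of order 1, moduli 1/12 + (1/12)*sqrt(55) and -1/12 + (1/12)*sqrt(55).
Denominator factor (ξ**2 + 3*ξ + 1/4): discriminant 8, real irrational roots -3/2 + sqrt(2) and -3/2 - sqrt(2); poles of order 1, moduli 3/2 - sqrt(2) and 3/2 + sqrt(2).
The radius of convergence is the smallest modulus among the singular points: 3/2 - sqrt(2).


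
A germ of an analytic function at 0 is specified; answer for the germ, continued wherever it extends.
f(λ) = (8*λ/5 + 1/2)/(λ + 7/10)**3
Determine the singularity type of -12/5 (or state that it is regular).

Denominator factors: λ + 7/10 = -17/10 at λ = -12/5 — none vanishes.
So the germ continues analytically to -12/5.

The point is a regular point.


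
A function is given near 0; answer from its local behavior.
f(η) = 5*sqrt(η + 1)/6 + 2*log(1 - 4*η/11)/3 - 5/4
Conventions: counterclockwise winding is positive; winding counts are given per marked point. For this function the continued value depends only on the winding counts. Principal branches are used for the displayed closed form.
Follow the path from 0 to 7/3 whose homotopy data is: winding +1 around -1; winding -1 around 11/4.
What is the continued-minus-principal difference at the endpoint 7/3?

The rational part is single-valued and drops out of the difference; each branch term changes only by its own monodromy.
(5/6)*sqrt(1 - η/(-1)): winding +1 is odd, the square root flips sign, contributing -2*(5/6)*sqrt(1 - (7/3)/(-1)) = -2*(5/6)*sqrt(10/3) = -(5/9)*sqrt(30).
(2/3)*log(1 - η/(11/4)): each positive loop around 11/4 adds 2*pi*i to the log, so winding -1 contributes (2/3)*(-1)*2*pi*i = -(4/3)*pi*i.
Summing the contributions at η = 7/3 gives (-(5/9)*sqrt(30)) - ((4/3)*pi)*i.

Continued minus principal equals (-(5/9)*sqrt(30)) - ((4/3)*pi)*i.


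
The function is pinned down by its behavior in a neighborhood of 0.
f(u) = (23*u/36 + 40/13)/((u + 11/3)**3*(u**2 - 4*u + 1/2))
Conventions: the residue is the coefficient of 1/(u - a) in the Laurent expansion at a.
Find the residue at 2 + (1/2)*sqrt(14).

The residue is -21264591/3551362750 + (9660831/3824544500)*sqrt(14).

The factor u**2 - 4*u + 1/2 splits as (u - a)(u - a') with a = 2 + (1/2)*sqrt(14), a' = 2 - (1/2)*sqrt(14). At the order-1 pole a set g(u) = (u - a)*f(u) = [(23*u/36 + 40/13)/(u + 11/3)**3] / (u - a').
Simple pole: residue = g(a) at a = 2 + (1/2)*sqrt(14), which is -21264591/3551362750 + (9660831/3824544500)*sqrt(14).


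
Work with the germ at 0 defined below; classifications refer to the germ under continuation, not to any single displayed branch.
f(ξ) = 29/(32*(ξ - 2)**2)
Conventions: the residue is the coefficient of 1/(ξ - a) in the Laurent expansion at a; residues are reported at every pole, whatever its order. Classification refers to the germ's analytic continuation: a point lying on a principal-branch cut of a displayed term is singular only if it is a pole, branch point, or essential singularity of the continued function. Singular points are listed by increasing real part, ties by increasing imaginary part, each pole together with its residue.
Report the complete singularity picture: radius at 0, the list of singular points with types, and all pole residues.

Denominator factor (ξ - 2)^2: pole of order 2 at 2, modulus 2.
The radius of convergence is the smallest modulus among the singular points: 2.
At the order-2 pole 2 set g(ξ) = (ξ - (2))^2*f(ξ) = 29/32.
Order-2 pole: residue = g'(a); g'(2) = 0, so the residue is 0.

Radius of convergence at 0: 2.
At 2: a pole of order 2; residue 0.


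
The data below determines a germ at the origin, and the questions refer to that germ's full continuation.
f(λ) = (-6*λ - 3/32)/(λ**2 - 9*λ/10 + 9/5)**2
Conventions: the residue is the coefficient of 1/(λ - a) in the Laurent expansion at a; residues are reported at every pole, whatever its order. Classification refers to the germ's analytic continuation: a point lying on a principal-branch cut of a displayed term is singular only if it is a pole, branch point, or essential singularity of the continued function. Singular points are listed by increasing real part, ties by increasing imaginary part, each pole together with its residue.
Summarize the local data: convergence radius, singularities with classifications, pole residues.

Radius of convergence at 0: (3/5)*sqrt(5).
At (9/20) - ((3/20)*sqrt(71))*i: a pole of order 2; residue -((3725/90738)*sqrt(71))*i.
At (9/20) + ((3/20)*sqrt(71))*i: a pole of order 2; residue ((3725/90738)*sqrt(71))*i.


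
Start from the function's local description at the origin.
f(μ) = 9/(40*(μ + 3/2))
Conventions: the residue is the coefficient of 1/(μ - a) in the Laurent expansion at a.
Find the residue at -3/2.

The residue is 9/40.

At the order-1 pole -3/2 set g(μ) = (μ - (-3/2))*f(μ) = 9/40.
Simple pole: residue = g(a) at a = -3/2, which is 9/40.


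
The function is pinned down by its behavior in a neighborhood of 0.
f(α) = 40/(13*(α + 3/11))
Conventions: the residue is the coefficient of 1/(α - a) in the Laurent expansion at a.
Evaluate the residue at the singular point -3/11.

At the order-1 pole -3/11 set g(α) = (α - (-3/11))*f(α) = 40/13.
Simple pole: residue = g(a) at a = -3/11, which is 40/13.

The residue is 40/13.


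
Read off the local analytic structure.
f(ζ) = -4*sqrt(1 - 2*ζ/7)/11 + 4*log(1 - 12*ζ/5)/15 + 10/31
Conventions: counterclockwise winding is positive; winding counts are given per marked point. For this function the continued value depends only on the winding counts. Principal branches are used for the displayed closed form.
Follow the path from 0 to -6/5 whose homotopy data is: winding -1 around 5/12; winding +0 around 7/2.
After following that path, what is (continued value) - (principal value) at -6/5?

Continued minus principal equals -(8/15)*pi*i.

The rational part is single-valued and drops out of the difference; each branch term changes only by its own monodromy.
(-4/11)*sqrt(1 - ζ/(7/2)): winding +0 is even, the square root returns to the same sheet, contribution 0.
(4/15)*log(1 - ζ/(5/12)): each positive loop around 5/12 adds 2*pi*i to the log, so winding -1 contributes (4/15)*(-1)*2*pi*i = -(8/15)*pi*i.
Summing the contributions at ζ = -6/5 gives -(8/15)*pi*i.


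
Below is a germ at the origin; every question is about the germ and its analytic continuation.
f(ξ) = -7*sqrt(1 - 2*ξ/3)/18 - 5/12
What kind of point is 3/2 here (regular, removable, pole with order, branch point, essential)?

The term (-7/18)*sqrt(1 - ξ/(3/2)) has argument 1 - 3/2/(3/2) = 0 at 3/2: a square-root (algebraic, two-sheeted) branch point; the remaining terms are analytic or single-valued there.

The point is an algebraic (square-root) branch point.


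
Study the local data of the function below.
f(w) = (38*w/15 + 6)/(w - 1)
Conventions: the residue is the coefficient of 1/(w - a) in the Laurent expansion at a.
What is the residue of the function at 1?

The residue is 128/15.

At the order-1 pole 1 set g(w) = (w - (1))*f(w) = 38*w/15 + 6.
Simple pole: residue = g(a) at a = 1, which is 128/15.


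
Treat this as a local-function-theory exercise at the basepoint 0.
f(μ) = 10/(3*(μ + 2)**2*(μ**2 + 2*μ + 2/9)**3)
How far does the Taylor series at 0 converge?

The radius of convergence is 1 - (1/3)*sqrt(7).

Denominator factor (μ**2 + 2*μ + 2/9)^3: discriminant 28/9, real irrational roots -1 + (1/3)*sqrt(7) and -1 - (1/3)*sqrt(7); poles of order 3, moduli 1 - (1/3)*sqrt(7) and 1 + (1/3)*sqrt(7).
Denominator factor (μ + 2)^2: pole of order 2 at -2, modulus 2.
The radius of convergence is the smallest modulus among the singular points: 1 - (1/3)*sqrt(7).


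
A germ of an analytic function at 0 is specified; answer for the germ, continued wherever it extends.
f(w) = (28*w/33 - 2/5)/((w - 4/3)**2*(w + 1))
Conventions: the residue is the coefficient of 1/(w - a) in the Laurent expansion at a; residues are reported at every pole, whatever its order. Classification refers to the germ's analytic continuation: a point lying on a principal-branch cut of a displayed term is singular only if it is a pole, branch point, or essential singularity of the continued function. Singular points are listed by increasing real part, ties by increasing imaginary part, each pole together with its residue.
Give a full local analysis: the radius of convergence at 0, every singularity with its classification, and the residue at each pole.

Denominator factor (w + 1): pole of order 1 at -1, modulus 1.
Denominator factor (w - 4/3)^2: pole of order 2 at 4/3, modulus 4/3.
The radius of convergence is the smallest modulus among the singular points: 1.
At the order-1 pole -1 set g(w) = (w - (-1))*f(w) = (28*w/33 - 2/5)/(w - 4/3)**2.
Simple pole: residue = g(a) at a = -1, which is -618/2695.
At the order-2 pole 4/3 set g(w) = (w - (4/3))^2*f(w) = (28*w/33 - 2/5)/(w + 1).
Order-2 pole: residue = g'(a); g'(4/3) = 618/2695, so the residue is 618/2695.
List the singular points by increasing real part (a conjugate pair: the negative imaginary part first).

Radius of convergence at 0: 1.
At -1: a pole of order 1; residue -618/2695.
At 4/3: a pole of order 2; residue 618/2695.


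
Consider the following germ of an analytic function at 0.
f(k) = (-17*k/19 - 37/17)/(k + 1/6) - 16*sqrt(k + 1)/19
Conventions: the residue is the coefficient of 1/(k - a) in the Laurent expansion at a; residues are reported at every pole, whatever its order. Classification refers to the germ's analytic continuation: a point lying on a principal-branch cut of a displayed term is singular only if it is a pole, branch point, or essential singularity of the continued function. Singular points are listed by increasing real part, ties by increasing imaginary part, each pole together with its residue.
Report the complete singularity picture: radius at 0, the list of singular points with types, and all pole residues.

Denominator factor (k + 1/6): pole of order 1 at -1/6, modulus 1/6.
Branch term (-16/19)*sqrt(1 - k/(-1)): its argument vanishes at k = -1, a square-root branch point, modulus 1.
The radius of convergence is the smallest modulus among the singular points: 1/6.
The branch term is analytic at -1/6 and contributes nothing to the residue; only the rational part matters.
At the order-1 pole -1/6 set g(k) = (k - (-1/6))*(rational part) = -17*k/19 - 37/17.
Simple pole: residue = g(a) at a = -1/6, which is -3929/1938.
List the singular points by increasing real part (a conjugate pair: the negative imaginary part first).

Radius of convergence at 0: 1/6.
At -1: an algebraic (square-root) branch point.
At -1/6: a pole of order 1; residue -3929/1938.


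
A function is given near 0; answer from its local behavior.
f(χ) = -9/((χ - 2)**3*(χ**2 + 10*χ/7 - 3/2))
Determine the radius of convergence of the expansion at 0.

The radius of convergence is -5/7 + (1/14)*sqrt(394).

Denominator factor (χ**2 + 10*χ/7 - 3/2): discriminant 394/49, real irrational roots -5/7 + (1/14)*sqrt(394) and -5/7 - (1/14)*sqrt(394); poles of order 1, moduli -5/7 + (1/14)*sqrt(394) and 5/7 + (1/14)*sqrt(394).
Denominator factor (χ - 2)^3: pole of order 3 at 2, modulus 2.
The radius of convergence is the smallest modulus among the singular points: -5/7 + (1/14)*sqrt(394).


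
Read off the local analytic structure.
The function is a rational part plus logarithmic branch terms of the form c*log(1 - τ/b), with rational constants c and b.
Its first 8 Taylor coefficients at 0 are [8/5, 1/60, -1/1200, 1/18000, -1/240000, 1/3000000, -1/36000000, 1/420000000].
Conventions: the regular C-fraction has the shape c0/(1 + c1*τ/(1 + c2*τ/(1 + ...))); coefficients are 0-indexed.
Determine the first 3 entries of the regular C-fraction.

Taylor coefficients (read off): a_0 = 8/5, a_1 = 1/60, a_2 = -1/1200.
c0 = a_0 = 8/5. Peel one level at a time: if S = 1 + c*τ/S' with S'(0) = 1, then c is the τ-coefficient of S and S' = c*τ/(S - 1).
S_1 = c0/f = 1 + (-1/96)*τ + (29/46080)*τ^2 + ...; c1 = -1/96.
S_2 = c1*τ/(S_1 - 1) = 1 + (29/480)*τ + ...; c2 = 29/480.

The regular C-fraction coefficients are [8/5, -1/96, 29/480].


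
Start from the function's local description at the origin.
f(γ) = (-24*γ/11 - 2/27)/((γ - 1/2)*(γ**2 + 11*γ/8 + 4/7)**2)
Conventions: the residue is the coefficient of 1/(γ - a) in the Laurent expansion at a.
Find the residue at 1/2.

The residue is -4340224/8482617.

At the order-1 pole 1/2 set g(γ) = (γ - (1/2))*f(γ) = (-24*γ/11 - 2/27)/(γ**2 + 11*γ/8 + 4/7)**2.
Simple pole: residue = g(a) at a = 1/2, which is -4340224/8482617.


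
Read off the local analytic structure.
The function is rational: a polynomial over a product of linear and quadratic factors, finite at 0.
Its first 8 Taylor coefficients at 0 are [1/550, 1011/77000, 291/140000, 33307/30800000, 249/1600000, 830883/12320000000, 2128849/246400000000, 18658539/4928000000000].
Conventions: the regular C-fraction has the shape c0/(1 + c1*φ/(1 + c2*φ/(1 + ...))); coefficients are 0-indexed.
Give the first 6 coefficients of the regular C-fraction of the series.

The regular C-fraction coefficients are [1/550, -1011/140, 166619/23590, 6832868/842259045, 83381333635/487922414268, -166619/976124].

Taylor coefficients (read off): a_0 = 1/550, a_1 = 1011/77000, a_2 = 291/140000, a_3 = 33307/30800000, a_4 = 249/1600000, a_5 = 830883/12320000000.
c0 = a_0 = 1/550. Peel one level at a time: if S = 1 + c*φ/S' with S'(0) = 1, then c is the φ-coefficient of S and S' = c*φ/(S - 1).
S_1 = c0/f = 1 + (-1011/140)*φ + (499857/9800)*φ^2 + ...; c1 = -1011/140.
S_2 = c1*φ/(S_1 - 1) = 1 + (166619/23590)*φ + (-488062/8517675)*φ^2 + ...; c2 = 166619/23590.
S_3 = c2*φ/(S_2 - 1) = 1 + (6832868/842259045)*φ + (-346391297/249857020449)*φ^2 + ...; c3 = 6832868/842259045.
S_4 = c3*φ/(S_3 - 1) = 1 + (83381333635/487922414268)*φ + (83381333635/2858454190128)*φ^2 + ...; c4 = 83381333635/487922414268.
S_5 = c4*φ/(S_4 - 1) = 1 + (-166619/976124)*φ + ...; c5 = -166619/976124.


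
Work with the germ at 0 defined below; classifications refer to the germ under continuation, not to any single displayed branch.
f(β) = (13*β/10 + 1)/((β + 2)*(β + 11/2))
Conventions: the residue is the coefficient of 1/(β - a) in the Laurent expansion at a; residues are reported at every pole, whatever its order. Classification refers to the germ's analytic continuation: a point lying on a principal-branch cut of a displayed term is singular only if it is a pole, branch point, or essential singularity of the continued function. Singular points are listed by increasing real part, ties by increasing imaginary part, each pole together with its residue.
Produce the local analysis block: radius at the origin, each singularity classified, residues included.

Radius of convergence at 0: 2.
At -11/2: a pole of order 1; residue 123/70.
At -2: a pole of order 1; residue -16/35.

Denominator factor (β + 2): pole of order 1 at -2, modulus 2.
Denominator factor (β + 11/2): pole of order 1 at -11/2, modulus 11/2.
The radius of convergence is the smallest modulus among the singular points: 2.
At the order-1 pole -11/2 set g(β) = (β - (-11/2))*f(β) = (13*β/10 + 1)/(β + 2).
Simple pole: residue = g(a) at a = -11/2, which is 123/70.
At the order-1 pole -2 set g(β) = (β - (-2))*f(β) = (13*β/10 + 1)/(β + 11/2).
Simple pole: residue = g(a) at a = -2, which is -16/35.
List the singular points by increasing real part (a conjugate pair: the negative imaginary part first).


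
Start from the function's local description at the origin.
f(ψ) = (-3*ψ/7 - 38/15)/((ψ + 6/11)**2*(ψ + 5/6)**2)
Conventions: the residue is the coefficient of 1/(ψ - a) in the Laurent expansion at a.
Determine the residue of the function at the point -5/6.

The residue is -6433812/34295.

At the order-2 pole -5/6 set g(ψ) = (ψ - (-5/6))^2*f(ψ) = (-3*ψ/7 - 38/15)/(ψ + 6/11)**2.
Order-2 pole: residue = g'(a); g'(-5/6) = -6433812/34295, so the residue is -6433812/34295.


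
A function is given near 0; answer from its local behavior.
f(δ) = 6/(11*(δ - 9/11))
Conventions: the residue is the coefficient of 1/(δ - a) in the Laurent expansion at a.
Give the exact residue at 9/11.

The residue is 6/11.

At the order-1 pole 9/11 set g(δ) = (δ - (9/11))*f(δ) = 6/11.
Simple pole: residue = g(a) at a = 9/11, which is 6/11.


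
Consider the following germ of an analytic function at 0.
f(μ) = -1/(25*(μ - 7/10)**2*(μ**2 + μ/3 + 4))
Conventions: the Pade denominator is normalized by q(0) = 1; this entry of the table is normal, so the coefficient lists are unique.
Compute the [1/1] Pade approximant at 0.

Taylor coefficients needed (expand at 0): a_0 = -1/49, a_1 = -233/4116, a_2 = -39805/345744.
Write the denominator as Q(μ) = 1 + q1*μ. Requiring Q*f - P = O(μ^3) with deg P <= 1 kills the coefficients of μ^2..μ^2 in Q*f:
  μ^2: a_2 + q1*a_1 = 0, i.e. -39805/345744 + (-233/4116)*q1 = 0.
Solving this linear system: q1 = -39805/19572.
The numerator is Q*f truncated at degree 1: P0 = a_0 = -1/49; P1 = a_1 + q1*a_0 = -1207/79919.

The Pade approximant has numerator coefficients [-1/49, -1207/79919]; denominator coefficients [1, -39805/19572].


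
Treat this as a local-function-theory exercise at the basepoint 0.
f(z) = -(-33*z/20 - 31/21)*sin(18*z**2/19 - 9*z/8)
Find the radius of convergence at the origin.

The radius of convergence is infinite.

The factor -sin(18*z**2/19 - 9*z/8) is entire and contributes no finite singular point.
The polynomial part has no poles.
No finite singular points: the Taylor series at 0 converges everywhere.


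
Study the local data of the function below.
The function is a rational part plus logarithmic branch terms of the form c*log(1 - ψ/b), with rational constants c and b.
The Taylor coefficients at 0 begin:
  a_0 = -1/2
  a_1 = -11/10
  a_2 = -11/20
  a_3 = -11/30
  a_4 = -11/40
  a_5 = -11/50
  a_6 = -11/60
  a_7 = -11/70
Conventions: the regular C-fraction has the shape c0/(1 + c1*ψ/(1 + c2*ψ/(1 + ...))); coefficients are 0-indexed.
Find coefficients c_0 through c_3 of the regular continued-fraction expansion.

Taylor coefficients (read off): a_0 = -1/2, a_1 = -11/10, a_2 = -11/20, a_3 = -11/30.
c0 = a_0 = -1/2. Peel one level at a time: if S = 1 + c*ψ/S' with S'(0) = 1, then c is the ψ-coefficient of S and S' = c*ψ/(S - 1).
S_1 = c0/f = 1 + (-11/5)*ψ + (187/50)*ψ^2 + ...; c1 = -11/5.
S_2 = c1*ψ/(S_1 - 1) = 1 + (17/10)*ψ + (-1/12)*ψ^2 + ...; c2 = 17/10.
S_3 = c2*ψ/(S_2 - 1) = 1 + (5/102)*ψ + ...; c3 = 5/102.

The regular C-fraction coefficients are [-1/2, -11/5, 17/10, 5/102].


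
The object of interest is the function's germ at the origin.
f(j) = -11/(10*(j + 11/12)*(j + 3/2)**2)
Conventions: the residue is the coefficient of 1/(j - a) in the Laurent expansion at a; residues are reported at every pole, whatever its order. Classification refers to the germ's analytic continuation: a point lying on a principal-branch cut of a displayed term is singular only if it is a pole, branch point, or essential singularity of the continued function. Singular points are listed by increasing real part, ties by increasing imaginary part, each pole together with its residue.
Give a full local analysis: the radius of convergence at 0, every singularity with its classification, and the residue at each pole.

Denominator factor (j + 3/2)^2: pole of order 2 at -3/2, modulus 3/2.
Denominator factor (j + 11/12): pole of order 1 at -11/12, modulus 11/12.
The radius of convergence is the smallest modulus among the singular points: 11/12.
At the order-2 pole -3/2 set g(j) = (j - (-3/2))^2*f(j) = -11/(10*(j + 11/12)).
Order-2 pole: residue = g'(a); g'(-3/2) = 792/245, so the residue is 792/245.
At the order-1 pole -11/12 set g(j) = (j - (-11/12))*f(j) = -11/(10*(j + 3/2)**2).
Simple pole: residue = g(a) at a = -11/12, which is -792/245.
List the singular points by increasing real part (a conjugate pair: the negative imaginary part first).

Radius of convergence at 0: 11/12.
At -3/2: a pole of order 2; residue 792/245.
At -11/12: a pole of order 1; residue -792/245.


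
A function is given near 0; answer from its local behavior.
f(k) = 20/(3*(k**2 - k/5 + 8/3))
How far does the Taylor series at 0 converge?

The radius of convergence is (2/3)*sqrt(6).

Denominator factor (k**2 - k/5 + 8/3): discriminant -797/75, complex-conjugate roots (1/10) + ((1/30)*sqrt(2391))*i and (1/10) - ((1/30)*sqrt(2391))*i; poles of order 1, moduli (2/3)*sqrt(6) and (2/3)*sqrt(6).
The radius of convergence is the smallest modulus among the singular points: (2/3)*sqrt(6).


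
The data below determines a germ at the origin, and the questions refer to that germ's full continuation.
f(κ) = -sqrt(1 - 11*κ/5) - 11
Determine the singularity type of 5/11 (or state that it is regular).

The term (-1)*sqrt(1 - κ/(5/11)) has argument 1 - 5/11/(5/11) = 0 at 5/11: a square-root (algebraic, two-sheeted) branch point; the remaining terms are analytic or single-valued there.

The point is an algebraic (square-root) branch point.


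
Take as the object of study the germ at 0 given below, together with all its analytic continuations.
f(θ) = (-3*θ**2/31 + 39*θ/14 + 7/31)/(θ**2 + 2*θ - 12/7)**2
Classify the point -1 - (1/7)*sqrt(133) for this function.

The denominator factor θ**2 + 2*θ - 12/7 vanishes at -1 - (1/7)*sqrt(133) and appears to the power 2; the numerator there equals -181/62 - (1293/3038)*sqrt(133), nonzero, and no other factor vanishes.
Hence a pole whose order is the multiplicity, 2.

The point is a pole of order 2.


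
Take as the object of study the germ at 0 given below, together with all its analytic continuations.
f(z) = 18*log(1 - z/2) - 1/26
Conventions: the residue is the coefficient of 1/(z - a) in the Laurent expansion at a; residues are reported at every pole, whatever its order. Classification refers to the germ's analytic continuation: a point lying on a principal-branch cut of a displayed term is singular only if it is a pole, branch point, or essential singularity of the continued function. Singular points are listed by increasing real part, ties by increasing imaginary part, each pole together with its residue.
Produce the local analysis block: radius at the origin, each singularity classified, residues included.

Branch term (18)*log(1 - z/(2)): its argument vanishes at z = 2, a logarithmic branch point, modulus 2.
The radius of convergence is the smallest modulus among the singular points: 2.

Radius of convergence at 0: 2.
At 2: a logarithmic branch point.


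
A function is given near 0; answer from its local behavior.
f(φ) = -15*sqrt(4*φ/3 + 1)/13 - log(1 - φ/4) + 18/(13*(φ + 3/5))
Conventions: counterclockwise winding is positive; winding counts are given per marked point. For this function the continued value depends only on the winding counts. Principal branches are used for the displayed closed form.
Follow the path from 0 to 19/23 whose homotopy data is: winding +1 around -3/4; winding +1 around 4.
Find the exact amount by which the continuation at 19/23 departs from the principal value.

Continued minus principal equals ((10/299)*sqrt(10005)) - ((2)*pi)*i.

The rational part is single-valued and drops out of the difference; each branch term changes only by its own monodromy.
(-15/13)*sqrt(1 - φ/(-3/4)): winding +1 is odd, the square root flips sign, contributing -2*(-15/13)*sqrt(1 - (19/23)/(-3/4)) = -2*(-15/13)*sqrt(145/69) = (10/299)*sqrt(10005).
(-1)*log(1 - φ/(4)): each positive loop around 4 adds 2*pi*i to the log, so winding +1 contributes (-1)*(1)*2*pi*i = -(2)*pi*i.
Summing the contributions at φ = 19/23 gives ((10/299)*sqrt(10005)) - ((2)*pi)*i.


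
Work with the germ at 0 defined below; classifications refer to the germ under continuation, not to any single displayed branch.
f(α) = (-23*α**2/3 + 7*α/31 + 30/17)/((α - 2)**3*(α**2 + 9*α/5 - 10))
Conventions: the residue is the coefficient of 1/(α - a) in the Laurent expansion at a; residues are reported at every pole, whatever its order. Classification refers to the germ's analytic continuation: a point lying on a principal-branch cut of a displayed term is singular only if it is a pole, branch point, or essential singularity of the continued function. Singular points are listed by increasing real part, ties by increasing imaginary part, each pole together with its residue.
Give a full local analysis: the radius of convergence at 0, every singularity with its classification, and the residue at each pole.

Radius of convergence at 0: 2.
At -9/10 - (1/10)*sqrt(1081): a pole of order 1; residue -2169875/40176 + (1210894175/738314352)*sqrt(1081).
At 2: a pole of order 3; residue 2169875/20088.
At -9/10 + (1/10)*sqrt(1081): a pole of order 1; residue -2169875/40176 - (1210894175/738314352)*sqrt(1081).


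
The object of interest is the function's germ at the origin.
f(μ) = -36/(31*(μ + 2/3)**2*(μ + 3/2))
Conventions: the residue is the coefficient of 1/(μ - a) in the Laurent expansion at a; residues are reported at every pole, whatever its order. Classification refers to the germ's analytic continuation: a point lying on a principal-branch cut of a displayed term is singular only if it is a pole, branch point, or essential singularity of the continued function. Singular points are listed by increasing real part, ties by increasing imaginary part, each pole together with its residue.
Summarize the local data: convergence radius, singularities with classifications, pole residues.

Denominator factor (μ + 3/2): pole of order 1 at -3/2, modulus 3/2.
Denominator factor (μ + 2/3)^2: pole of order 2 at -2/3, modulus 2/3.
The radius of convergence is the smallest modulus among the singular points: 2/3.
At the order-1 pole -3/2 set g(μ) = (μ - (-3/2))*f(μ) = -36/(31*(μ + 2/3)**2).
Simple pole: residue = g(a) at a = -3/2, which is -1296/775.
At the order-2 pole -2/3 set g(μ) = (μ - (-2/3))^2*f(μ) = -36/(31*(μ + 3/2)).
Order-2 pole: residue = g'(a); g'(-2/3) = 1296/775, so the residue is 1296/775.
List the singular points by increasing real part (a conjugate pair: the negative imaginary part first).

Radius of convergence at 0: 2/3.
At -3/2: a pole of order 1; residue -1296/775.
At -2/3: a pole of order 2; residue 1296/775.


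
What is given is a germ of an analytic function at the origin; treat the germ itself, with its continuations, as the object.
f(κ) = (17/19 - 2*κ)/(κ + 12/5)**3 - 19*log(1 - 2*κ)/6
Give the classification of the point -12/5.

The point is a pole of order 3.

The denominator factor κ + 12/5 vanishes at -12/5 and appears to the power 3; the numerator there equals 541/95, nonzero, and no other factor vanishes.
The branch terms are analytic at this point.
Hence a pole whose order is the multiplicity, 3.


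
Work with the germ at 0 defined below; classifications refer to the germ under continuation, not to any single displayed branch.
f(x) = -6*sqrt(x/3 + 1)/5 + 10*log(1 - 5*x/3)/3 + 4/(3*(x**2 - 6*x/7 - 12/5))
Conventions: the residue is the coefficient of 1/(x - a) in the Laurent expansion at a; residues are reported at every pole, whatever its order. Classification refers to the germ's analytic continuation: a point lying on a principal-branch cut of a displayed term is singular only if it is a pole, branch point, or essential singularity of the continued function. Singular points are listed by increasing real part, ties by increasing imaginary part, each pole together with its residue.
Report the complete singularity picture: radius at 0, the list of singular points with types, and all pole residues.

Radius of convergence at 0: 3/5.
At -3: an algebraic (square-root) branch point.
At 3/7 - (1/35)*sqrt(3165): a pole of order 1; residue -(14/1899)*sqrt(3165).
At 3/5: a logarithmic branch point.
At 3/7 + (1/35)*sqrt(3165): a pole of order 1; residue (14/1899)*sqrt(3165).

Denominator factor (x**2 - 6*x/7 - 12/5): discriminant 2532/245, real irrational roots 3/7 + (1/35)*sqrt(3165) and 3/7 - (1/35)*sqrt(3165); poles of order 1, moduli 3/7 + (1/35)*sqrt(3165) and -3/7 + (1/35)*sqrt(3165).
Branch term (10/3)*log(1 - x/(3/5)): its argument vanishes at x = 3/5, a logarithmic branch point, modulus 3/5.
Branch term (-6/5)*sqrt(1 - x/(-3)): its argument vanishes at x = -3, a square-root branch point, modulus 3.
The radius of convergence is the smallest modulus among the singular points: 3/5.
The branch terms are analytic at 3/7 - (1/35)*sqrt(3165) and contribute nothing to the residue; only the rational part matters.
The factor x**2 - 6*x/7 - 12/5 splits as (x - a)(x - a') with a = 3/7 - (1/35)*sqrt(3165), a' = 3/7 + (1/35)*sqrt(3165). At the order-1 pole a set g(x) = (x - a)*(rational part) = [4/3] / (x - a').
Simple pole: residue = g(a) at a = 3/7 - (1/35)*sqrt(3165), which is -(14/1899)*sqrt(3165).
The branch terms are analytic at 3/7 + (1/35)*sqrt(3165) and contribute nothing to the residue; only the rational part matters.
The factor x**2 - 6*x/7 - 12/5 splits as (x - a)(x - a') with a = 3/7 + (1/35)*sqrt(3165), a' = 3/7 - (1/35)*sqrt(3165). At the order-1 pole a set g(x) = (x - a)*(rational part) = [4/3] / (x - a').
Simple pole: residue = g(a) at a = 3/7 + (1/35)*sqrt(3165), which is (14/1899)*sqrt(3165).
List the singular points by increasing real part (a conjugate pair: the negative imaginary part first).
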